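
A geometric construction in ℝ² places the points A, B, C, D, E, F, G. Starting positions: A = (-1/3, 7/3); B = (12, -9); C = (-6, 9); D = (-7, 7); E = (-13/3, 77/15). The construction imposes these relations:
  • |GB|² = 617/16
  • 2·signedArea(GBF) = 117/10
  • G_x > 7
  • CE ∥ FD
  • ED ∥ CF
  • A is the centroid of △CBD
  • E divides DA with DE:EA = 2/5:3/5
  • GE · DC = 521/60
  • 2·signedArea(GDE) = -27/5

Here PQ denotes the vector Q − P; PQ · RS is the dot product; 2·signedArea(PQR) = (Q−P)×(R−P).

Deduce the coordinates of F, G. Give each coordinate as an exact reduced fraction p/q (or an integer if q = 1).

1. F_x = -26/3  [CE ∥ FD ∩ ED ∥ CF]
2. F_y = 163/15  [CE ∥ FD ∩ ED ∥ CF]
   → F = (-26/3, 163/15)
3. G_x = 29/4  [2·signedArea(GBF) = 117/10 ∩ 2·signedArea(GDE) = -27/5]
4. G_y = -5  [2·signedArea(GBF) = 117/10 ∩ 2·signedArea(GDE) = -27/5]
   → G = (29/4, -5)

F = (-26/3, 163/15)
G = (29/4, -5)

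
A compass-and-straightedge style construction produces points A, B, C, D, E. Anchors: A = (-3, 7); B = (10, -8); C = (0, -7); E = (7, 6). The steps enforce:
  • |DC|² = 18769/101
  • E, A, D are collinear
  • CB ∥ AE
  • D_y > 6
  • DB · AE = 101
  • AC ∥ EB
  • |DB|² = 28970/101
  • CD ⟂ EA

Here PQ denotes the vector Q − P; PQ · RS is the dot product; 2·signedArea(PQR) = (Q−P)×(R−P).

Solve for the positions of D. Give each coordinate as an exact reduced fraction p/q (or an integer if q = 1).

D = (137/101, 663/101)

1. D_x = 137/101  [E, A, D are collinear ∩ CD ⟂ EA]
2. D_y = 663/101  [E, A, D are collinear ∩ CD ⟂ EA]
   → D = (137/101, 663/101)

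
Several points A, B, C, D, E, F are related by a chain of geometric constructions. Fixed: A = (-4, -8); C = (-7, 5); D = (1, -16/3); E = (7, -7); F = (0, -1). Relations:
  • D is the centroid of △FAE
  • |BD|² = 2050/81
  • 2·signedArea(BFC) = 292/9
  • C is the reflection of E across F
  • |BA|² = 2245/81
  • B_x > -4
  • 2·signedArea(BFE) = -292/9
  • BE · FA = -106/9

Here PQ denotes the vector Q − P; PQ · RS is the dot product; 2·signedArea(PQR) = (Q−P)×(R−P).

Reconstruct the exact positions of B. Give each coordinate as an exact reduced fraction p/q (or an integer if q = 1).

1. B_x = -10/3  [BE · FA = -106/9 ∩ 2·signedArea(BFC) = 292/9]
2. B_y = -25/9  [BE · FA = -106/9 ∩ 2·signedArea(BFC) = 292/9]
   → B = (-10/3, -25/9)

B = (-10/3, -25/9)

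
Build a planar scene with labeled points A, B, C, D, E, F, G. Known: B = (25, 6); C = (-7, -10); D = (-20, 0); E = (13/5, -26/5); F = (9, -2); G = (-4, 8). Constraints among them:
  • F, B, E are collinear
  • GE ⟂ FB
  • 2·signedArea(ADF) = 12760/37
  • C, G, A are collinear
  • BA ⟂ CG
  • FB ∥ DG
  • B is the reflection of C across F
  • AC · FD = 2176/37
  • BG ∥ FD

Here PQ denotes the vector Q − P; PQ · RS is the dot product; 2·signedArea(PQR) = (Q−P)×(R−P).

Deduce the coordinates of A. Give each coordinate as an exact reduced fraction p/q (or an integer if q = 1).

A = (-131/37, 398/37)

1. A_x = -131/37  [C, G, A are collinear ∩ BA ⟂ CG]
2. A_y = 398/37  [C, G, A are collinear ∩ BA ⟂ CG]
   → A = (-131/37, 398/37)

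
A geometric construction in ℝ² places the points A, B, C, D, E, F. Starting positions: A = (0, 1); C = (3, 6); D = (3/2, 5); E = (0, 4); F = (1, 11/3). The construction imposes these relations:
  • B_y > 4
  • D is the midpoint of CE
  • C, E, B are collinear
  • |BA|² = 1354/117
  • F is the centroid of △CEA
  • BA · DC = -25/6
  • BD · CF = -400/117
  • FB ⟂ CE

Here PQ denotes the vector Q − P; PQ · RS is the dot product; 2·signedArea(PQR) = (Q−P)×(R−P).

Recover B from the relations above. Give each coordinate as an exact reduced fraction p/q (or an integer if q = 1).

1. B_x = 7/13  [C, E, B are collinear ∩ FB ⟂ CE]
2. B_y = 170/39  [C, E, B are collinear ∩ FB ⟂ CE]
   → B = (7/13, 170/39)

B = (7/13, 170/39)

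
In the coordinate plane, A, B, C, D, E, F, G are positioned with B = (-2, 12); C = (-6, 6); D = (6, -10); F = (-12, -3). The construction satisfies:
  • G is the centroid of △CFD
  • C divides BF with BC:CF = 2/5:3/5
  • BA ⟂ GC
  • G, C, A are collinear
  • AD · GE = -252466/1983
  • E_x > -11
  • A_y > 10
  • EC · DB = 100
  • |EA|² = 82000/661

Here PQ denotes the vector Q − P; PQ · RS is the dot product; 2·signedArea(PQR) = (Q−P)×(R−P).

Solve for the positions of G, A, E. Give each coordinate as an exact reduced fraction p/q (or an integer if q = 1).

1. G_x = -4  [G is the centroid of △CFD]
2. G_y = -7/3  [G is the centroid of △CFD]
   → G = (-4, -7/3)
3. A_x = -4722/661  [G, C, A are collinear ∩ BA ⟂ GC]
4. A_y = 7116/661  [G, C, A are collinear ∩ BA ⟂ GC]
   → A = (-4722/661, 7116/661)
5. E_x = -10  [EC · DB = 100 ∩ AD · GE = -252466/1983]
6. E_y = 0  [EC · DB = 100 ∩ AD · GE = -252466/1983]
   → E = (-10, 0)

A = (-4722/661, 7116/661)
E = (-10, 0)
G = (-4, -7/3)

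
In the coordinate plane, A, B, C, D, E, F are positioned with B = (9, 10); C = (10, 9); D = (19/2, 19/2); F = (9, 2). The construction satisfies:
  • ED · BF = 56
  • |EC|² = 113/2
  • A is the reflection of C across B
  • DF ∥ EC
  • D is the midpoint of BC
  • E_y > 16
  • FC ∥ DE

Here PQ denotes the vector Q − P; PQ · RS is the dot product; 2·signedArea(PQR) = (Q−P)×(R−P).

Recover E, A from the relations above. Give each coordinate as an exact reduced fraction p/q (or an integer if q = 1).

A = (8, 11)
E = (21/2, 33/2)

1. E_x = 21/2  [DF ∥ EC ∩ FC ∥ DE]
2. E_y = 33/2  [DF ∥ EC ∩ FC ∥ DE]
   → E = (21/2, 33/2)
3. A_x = 8  [A is the reflection of C across B]
4. A_y = 11  [A is the reflection of C across B]
   → A = (8, 11)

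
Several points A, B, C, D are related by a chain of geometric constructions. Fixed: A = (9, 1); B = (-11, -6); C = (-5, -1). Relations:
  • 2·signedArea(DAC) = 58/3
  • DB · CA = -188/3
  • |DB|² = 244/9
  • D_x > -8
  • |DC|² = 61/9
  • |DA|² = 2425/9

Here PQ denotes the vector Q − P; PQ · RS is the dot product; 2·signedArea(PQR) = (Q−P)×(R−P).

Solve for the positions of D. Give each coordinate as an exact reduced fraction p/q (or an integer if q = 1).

1. D_x = -7  [2·signedArea(DAC) = 58/3 ∩ DB · CA = -188/3]
2. D_y = -8/3  [2·signedArea(DAC) = 58/3 ∩ DB · CA = -188/3]
   → D = (-7, -8/3)

D = (-7, -8/3)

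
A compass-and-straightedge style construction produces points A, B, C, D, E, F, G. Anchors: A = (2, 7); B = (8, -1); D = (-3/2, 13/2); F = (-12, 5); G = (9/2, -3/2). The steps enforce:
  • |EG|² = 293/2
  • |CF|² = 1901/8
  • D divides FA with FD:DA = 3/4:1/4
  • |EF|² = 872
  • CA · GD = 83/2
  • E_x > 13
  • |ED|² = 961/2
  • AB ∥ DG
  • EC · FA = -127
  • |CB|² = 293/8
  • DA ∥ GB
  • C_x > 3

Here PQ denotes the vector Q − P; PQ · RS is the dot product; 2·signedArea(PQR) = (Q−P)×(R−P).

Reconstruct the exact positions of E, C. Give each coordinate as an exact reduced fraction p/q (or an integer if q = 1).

C = (13/4, 11/4)
E = (14, -9)

1. C_x = 13/4  [line 6·x + -8·y + 5/2 = 0 ∩ |CF|² = 1901/8]
2. C_y = 11/4  [line 6·x + -8·y + 5/2 = 0 ∩ |CF|² = 1901/8]
   → C = (13/4, 11/4)
3. E_x = 14  [line -14·x + -2·y + 178 = 0 ∩ |ED|² = 961/2]
4. E_y = -9  [line -14·x + -2·y + 178 = 0 ∩ |ED|² = 961/2]
   → E = (14, -9)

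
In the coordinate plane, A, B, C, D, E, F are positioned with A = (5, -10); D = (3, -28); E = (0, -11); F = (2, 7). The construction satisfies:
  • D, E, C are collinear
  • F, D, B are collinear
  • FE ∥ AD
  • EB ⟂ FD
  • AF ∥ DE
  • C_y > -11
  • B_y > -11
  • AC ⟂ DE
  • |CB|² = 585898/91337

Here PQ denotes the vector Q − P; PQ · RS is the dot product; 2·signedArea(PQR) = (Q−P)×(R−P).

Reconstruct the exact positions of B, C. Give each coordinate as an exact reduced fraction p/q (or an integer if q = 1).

1. B_x = 1540/613  [F, D, B are collinear ∩ EB ⟂ FD]
2. B_y = -6699/613  [F, D, B are collinear ∩ EB ⟂ FD]
   → B = (1540/613, -6699/613)
3. C_x = -3/149  [D, E, C are collinear ∩ AC ⟂ DE]
4. C_y = -1622/149  [D, E, C are collinear ∩ AC ⟂ DE]
   → C = (-3/149, -1622/149)

B = (1540/613, -6699/613)
C = (-3/149, -1622/149)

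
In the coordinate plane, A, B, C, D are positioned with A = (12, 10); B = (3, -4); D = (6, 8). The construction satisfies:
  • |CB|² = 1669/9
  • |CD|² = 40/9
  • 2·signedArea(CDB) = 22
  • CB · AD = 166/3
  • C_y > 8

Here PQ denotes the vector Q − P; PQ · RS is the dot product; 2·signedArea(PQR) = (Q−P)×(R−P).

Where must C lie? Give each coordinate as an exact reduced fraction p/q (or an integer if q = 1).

C = (8, 26/3)

1. C_x = 8  [2·signedArea(CDB) = 22 ∩ CB · AD = 166/3]
2. C_y = 26/3  [2·signedArea(CDB) = 22 ∩ CB · AD = 166/3]
   → C = (8, 26/3)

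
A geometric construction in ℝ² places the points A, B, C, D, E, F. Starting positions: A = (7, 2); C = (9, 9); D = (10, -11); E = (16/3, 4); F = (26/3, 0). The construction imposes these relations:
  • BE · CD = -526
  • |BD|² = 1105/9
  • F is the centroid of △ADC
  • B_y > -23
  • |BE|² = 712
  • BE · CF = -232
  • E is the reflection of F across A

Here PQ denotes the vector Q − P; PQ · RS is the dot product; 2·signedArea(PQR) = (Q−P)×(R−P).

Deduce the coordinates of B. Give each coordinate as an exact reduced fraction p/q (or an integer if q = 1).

1. B_x = 34/3  [BE · CF = -232 ∩ BE · CD = -526]
2. B_y = -22  [BE · CF = -232 ∩ BE · CD = -526]
   → B = (34/3, -22)

B = (34/3, -22)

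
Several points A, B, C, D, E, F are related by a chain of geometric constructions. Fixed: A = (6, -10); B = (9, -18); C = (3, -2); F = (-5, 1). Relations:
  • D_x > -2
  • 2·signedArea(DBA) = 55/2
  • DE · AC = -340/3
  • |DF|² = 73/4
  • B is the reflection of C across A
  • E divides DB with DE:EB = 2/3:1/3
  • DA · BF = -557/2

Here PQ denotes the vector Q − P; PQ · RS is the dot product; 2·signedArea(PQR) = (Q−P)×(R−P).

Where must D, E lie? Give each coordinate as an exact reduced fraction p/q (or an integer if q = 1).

1. D_x = -1  [2·signedArea(DBA) = 55/2 ∩ DA · BF = -557/2]
2. D_y = -1/2  [2·signedArea(DBA) = 55/2 ∩ DA · BF = -557/2]
   → D = (-1, -1/2)
3. E_x = 17/3  [E divides DB with DE:EB = 2/3:1/3]
4. E_y = -73/6  [E divides DB with DE:EB = 2/3:1/3]
   → E = (17/3, -73/6)

D = (-1, -1/2)
E = (17/3, -73/6)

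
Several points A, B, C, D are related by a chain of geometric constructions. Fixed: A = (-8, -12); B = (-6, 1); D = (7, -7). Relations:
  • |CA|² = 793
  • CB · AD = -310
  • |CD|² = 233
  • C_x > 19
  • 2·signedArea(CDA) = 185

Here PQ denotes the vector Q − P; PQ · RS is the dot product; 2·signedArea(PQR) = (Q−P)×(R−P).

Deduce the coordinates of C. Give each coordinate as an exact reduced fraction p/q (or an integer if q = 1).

C = (20, -15)

1. C_x = 20  [2·signedArea(CDA) = 185 ∩ CB · AD = -310]
2. C_y = -15  [2·signedArea(CDA) = 185 ∩ CB · AD = -310]
   → C = (20, -15)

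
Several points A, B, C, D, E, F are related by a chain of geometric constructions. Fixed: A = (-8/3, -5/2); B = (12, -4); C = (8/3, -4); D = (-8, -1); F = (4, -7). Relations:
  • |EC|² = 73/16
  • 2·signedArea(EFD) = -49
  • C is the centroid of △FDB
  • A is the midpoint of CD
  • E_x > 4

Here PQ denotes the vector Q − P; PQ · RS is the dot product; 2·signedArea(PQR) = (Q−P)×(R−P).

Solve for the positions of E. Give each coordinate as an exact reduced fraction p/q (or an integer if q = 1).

E = (14/3, -13/4)

1. E_x = 14/3  [line -6·x + -12·y + -11 = 0 ∩ |EC|² = 73/16]
2. E_y = -13/4  [line -6·x + -12·y + -11 = 0 ∩ |EC|² = 73/16]
   → E = (14/3, -13/4)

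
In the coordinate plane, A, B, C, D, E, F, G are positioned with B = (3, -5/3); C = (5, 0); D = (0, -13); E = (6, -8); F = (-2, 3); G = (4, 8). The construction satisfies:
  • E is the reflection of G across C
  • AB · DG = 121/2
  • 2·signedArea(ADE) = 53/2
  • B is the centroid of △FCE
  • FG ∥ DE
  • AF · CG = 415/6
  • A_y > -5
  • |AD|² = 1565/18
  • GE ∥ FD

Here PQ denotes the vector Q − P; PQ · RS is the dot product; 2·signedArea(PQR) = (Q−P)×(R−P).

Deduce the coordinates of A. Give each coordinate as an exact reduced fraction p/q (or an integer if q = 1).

A = (9/2, -29/6)

1. A_x = 9/2  [AB · DG = 121/2 ∩ AF · CG = 415/6]
2. A_y = -29/6  [AB · DG = 121/2 ∩ AF · CG = 415/6]
   → A = (9/2, -29/6)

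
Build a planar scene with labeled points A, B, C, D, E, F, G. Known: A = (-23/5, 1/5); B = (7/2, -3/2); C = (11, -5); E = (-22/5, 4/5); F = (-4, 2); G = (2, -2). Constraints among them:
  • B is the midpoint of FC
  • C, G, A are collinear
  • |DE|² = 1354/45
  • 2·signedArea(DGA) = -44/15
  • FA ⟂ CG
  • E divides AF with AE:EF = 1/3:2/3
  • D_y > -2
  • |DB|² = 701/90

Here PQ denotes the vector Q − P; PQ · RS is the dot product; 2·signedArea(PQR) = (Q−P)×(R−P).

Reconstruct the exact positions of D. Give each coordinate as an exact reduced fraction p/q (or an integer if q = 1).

D = (11/15, -17/15)

1. D_x = 11/15  [line -11/5·x + -33/5·y + -88/15 = 0 ∩ |DB|² = 701/90]
2. D_y = -17/15  [line -11/5·x + -33/5·y + -88/15 = 0 ∩ |DB|² = 701/90]
   → D = (11/15, -17/15)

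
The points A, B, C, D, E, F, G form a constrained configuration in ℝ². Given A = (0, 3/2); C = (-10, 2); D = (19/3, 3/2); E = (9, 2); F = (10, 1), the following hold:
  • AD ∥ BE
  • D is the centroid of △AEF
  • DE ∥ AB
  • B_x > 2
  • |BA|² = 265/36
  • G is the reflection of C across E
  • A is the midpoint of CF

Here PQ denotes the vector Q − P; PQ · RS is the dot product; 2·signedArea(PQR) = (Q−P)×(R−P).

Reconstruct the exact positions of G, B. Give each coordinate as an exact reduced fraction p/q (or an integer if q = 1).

B = (8/3, 2)
G = (28, 2)

1. G_x = 28  [G is the reflection of C across E]
2. G_y = 2  [G is the reflection of C across E]
   → G = (28, 2)
3. B_x = 8/3  [AD ∥ BE ∩ DE ∥ AB]
4. B_y = 2  [AD ∥ BE ∩ DE ∥ AB]
   → B = (8/3, 2)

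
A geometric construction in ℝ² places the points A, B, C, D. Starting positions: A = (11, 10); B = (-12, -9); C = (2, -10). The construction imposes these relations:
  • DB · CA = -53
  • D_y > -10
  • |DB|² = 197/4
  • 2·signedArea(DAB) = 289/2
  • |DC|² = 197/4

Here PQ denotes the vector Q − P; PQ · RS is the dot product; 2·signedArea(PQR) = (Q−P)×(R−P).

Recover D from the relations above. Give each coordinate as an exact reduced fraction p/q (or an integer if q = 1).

1. D_x = -5  [2·signedArea(DAB) = 289/2 ∩ DB · CA = -53]
2. D_y = -19/2  [2·signedArea(DAB) = 289/2 ∩ DB · CA = -53]
   → D = (-5, -19/2)

D = (-5, -19/2)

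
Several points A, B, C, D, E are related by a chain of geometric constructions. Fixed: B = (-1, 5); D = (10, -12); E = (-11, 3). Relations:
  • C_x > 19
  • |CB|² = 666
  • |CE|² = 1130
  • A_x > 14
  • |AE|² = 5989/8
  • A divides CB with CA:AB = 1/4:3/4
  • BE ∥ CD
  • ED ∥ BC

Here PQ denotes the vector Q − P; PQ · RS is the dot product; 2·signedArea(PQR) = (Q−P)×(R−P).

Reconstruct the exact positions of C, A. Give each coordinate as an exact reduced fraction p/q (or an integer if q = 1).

A = (59/4, -25/4)
C = (20, -10)

1. C_x = 20  [BE ∥ CD ∩ ED ∥ BC]
2. C_y = -10  [BE ∥ CD ∩ ED ∥ BC]
   → C = (20, -10)
3. A_x = 59/4  [A divides CB with CA:AB = 1/4:3/4]
4. A_y = -25/4  [A divides CB with CA:AB = 1/4:3/4]
   → A = (59/4, -25/4)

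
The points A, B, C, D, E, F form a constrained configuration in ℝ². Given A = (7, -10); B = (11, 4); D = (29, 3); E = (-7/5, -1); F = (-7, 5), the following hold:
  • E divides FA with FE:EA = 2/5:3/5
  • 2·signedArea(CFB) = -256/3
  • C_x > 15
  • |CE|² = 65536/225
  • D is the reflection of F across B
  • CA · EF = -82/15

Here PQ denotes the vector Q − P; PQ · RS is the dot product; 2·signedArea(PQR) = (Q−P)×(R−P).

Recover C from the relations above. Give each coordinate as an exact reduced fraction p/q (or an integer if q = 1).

C = (47/3, -1)

1. C_x = 47/3  [2·signedArea(CFB) = -256/3 ∩ CA · EF = -82/15]
2. C_y = -1  [2·signedArea(CFB) = -256/3 ∩ CA · EF = -82/15]
   → C = (47/3, -1)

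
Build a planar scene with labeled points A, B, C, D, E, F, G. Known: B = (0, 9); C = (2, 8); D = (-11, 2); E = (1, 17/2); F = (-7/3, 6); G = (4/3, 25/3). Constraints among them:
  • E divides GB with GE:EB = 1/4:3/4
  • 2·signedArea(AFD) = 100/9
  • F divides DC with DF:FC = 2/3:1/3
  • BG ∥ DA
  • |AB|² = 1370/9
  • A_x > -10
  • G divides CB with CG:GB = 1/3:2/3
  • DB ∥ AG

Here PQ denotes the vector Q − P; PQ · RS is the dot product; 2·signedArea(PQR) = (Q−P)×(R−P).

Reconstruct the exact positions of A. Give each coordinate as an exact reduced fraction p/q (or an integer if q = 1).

1. A_x = -29/3  [DB ∥ AG ∩ BG ∥ DA]
2. A_y = 4/3  [DB ∥ AG ∩ BG ∥ DA]
   → A = (-29/3, 4/3)

A = (-29/3, 4/3)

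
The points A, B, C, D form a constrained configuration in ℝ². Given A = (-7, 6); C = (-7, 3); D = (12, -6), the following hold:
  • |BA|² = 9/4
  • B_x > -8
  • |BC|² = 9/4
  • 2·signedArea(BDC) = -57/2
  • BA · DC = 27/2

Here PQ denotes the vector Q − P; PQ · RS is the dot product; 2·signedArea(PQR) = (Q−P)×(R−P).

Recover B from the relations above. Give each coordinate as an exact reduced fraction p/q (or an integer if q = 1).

B = (-7, 9/2)

1. B_x = -7  [2·signedArea(BDC) = -57/2 ∩ BA · DC = 27/2]
2. B_y = 9/2  [2·signedArea(BDC) = -57/2 ∩ BA · DC = 27/2]
   → B = (-7, 9/2)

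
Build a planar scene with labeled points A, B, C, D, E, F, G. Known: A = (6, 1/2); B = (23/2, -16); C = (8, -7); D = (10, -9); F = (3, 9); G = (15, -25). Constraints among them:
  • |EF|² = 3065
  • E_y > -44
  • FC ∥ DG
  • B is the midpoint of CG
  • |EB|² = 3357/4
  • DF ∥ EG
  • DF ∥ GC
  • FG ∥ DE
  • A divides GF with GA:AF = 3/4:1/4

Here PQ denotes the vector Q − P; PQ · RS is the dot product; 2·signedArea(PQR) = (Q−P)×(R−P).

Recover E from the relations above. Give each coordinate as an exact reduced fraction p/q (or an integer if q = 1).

E = (22, -43)

1. E_x = 22  [DF ∥ EG ∩ FG ∥ DE]
2. E_y = -43  [DF ∥ EG ∩ FG ∥ DE]
   → E = (22, -43)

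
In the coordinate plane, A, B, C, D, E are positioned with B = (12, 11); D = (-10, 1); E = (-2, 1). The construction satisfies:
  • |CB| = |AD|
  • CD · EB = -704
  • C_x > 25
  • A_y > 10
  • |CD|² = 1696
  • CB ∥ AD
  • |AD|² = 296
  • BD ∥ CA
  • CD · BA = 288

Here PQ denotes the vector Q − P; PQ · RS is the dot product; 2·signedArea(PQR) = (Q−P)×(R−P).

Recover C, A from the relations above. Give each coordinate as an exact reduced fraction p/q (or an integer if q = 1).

1. C_x = 26  [line -14·x + -10·y + 574 = 0 ∩ |CD|² = 1696]
2. C_y = 21  [line -14·x + -10·y + 574 = 0 ∩ |CD|² = 1696]
   → C = (26, 21)
3. A_x = 4  [CD · BA = 288 ∩ CB ∥ AD]
4. A_y = 11  [CD · BA = 288 ∩ CB ∥ AD]
   → A = (4, 11)

A = (4, 11)
C = (26, 21)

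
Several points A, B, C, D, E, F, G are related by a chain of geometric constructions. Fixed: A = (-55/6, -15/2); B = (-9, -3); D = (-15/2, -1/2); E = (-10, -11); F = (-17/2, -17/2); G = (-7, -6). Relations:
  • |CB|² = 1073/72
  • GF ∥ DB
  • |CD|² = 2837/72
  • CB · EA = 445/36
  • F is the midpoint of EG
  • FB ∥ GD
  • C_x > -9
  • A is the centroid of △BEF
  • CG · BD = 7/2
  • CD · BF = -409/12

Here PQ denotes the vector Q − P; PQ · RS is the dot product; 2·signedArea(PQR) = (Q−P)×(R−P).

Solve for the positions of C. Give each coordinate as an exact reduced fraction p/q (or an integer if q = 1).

C = (-97/12, -27/4)

1. C_x = -97/12  [CD · BF = -409/12 ∩ CB · EA = 445/36]
2. C_y = -27/4  [CD · BF = -409/12 ∩ CB · EA = 445/36]
   → C = (-97/12, -27/4)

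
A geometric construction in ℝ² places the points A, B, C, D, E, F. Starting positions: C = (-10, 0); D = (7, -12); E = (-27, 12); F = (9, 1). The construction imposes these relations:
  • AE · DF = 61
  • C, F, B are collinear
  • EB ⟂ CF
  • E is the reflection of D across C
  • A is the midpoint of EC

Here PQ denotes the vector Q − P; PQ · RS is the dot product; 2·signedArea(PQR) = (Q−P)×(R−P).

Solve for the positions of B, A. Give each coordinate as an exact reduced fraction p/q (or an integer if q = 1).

1. B_x = -9529/362  [C, F, B are collinear ∩ EB ⟂ CF]
2. B_y = -311/362  [C, F, B are collinear ∩ EB ⟂ CF]
   → B = (-9529/362, -311/362)
3. A_x = -37/2  [A is the midpoint of EC]
4. A_y = 6  [A is the midpoint of EC]
   → A = (-37/2, 6)

A = (-37/2, 6)
B = (-9529/362, -311/362)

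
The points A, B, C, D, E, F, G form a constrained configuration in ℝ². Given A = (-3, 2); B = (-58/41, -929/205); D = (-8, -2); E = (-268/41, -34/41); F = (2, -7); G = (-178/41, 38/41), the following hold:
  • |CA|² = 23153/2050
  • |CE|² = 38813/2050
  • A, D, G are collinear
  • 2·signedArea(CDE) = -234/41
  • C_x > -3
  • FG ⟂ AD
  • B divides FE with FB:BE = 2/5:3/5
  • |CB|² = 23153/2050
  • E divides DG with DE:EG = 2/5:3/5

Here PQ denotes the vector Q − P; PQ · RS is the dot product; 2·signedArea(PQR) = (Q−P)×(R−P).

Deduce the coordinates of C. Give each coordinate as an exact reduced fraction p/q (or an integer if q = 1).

C = (-181/82, -519/410)

1. C_x = -181/82  [line -48/41·x + 60/41·y + -30/41 = 0 ∩ |CE|² = 38813/2050]
2. C_y = -519/410  [line -48/41·x + 60/41·y + -30/41 = 0 ∩ |CE|² = 38813/2050]
   → C = (-181/82, -519/410)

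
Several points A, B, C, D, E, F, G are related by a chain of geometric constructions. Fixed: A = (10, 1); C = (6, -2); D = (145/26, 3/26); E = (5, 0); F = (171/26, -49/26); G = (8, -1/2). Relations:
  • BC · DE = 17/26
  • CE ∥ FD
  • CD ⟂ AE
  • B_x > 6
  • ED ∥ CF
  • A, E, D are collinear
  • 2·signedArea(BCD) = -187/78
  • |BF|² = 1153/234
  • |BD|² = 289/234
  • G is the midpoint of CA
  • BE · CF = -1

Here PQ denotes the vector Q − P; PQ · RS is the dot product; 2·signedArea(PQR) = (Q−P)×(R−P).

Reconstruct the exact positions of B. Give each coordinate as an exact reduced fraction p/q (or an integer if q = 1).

B = (20/3, 1/3)

1. B_x = 20/3  [line -55/26·x + -11/26·y + 1111/78 = 0 ∩ |BD|² = 289/234]
2. B_y = 1/3  [line -55/26·x + -11/26·y + 1111/78 = 0 ∩ |BD|² = 289/234]
   → B = (20/3, 1/3)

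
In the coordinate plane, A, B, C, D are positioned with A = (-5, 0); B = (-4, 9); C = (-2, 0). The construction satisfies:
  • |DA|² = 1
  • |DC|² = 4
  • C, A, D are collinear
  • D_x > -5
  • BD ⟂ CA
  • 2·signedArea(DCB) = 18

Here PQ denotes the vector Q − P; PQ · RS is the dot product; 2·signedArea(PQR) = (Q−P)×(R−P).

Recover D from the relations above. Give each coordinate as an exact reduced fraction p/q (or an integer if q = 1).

D = (-4, 0)

1. D_x = -4  [C, A, D are collinear ∩ BD ⟂ CA]
2. D_y = 0  [C, A, D are collinear ∩ BD ⟂ CA]
   → D = (-4, 0)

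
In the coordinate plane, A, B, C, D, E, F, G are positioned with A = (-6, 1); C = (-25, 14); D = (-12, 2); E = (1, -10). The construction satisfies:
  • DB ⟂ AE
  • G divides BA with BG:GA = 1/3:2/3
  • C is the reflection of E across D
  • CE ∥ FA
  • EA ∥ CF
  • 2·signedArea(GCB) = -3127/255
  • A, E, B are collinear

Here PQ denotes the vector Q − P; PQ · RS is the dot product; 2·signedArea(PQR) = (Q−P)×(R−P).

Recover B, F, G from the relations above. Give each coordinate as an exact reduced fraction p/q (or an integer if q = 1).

1. B_x = -1391/170  [A, E, B are collinear ∩ DB ⟂ AE]
2. B_y = 753/170  [A, E, B are collinear ∩ DB ⟂ AE]
   → B = (-1391/170, 753/170)
3. F_x = -32  [CE ∥ FA ∩ EA ∥ CF]
4. F_y = 25  [CE ∥ FA ∩ EA ∥ CF]
   → F = (-32, 25)
5. G_x = -1901/255  [G divides BA with BG:GA = 1/3:2/3]
6. G_y = 838/255  [G divides BA with BG:GA = 1/3:2/3]
   → G = (-1901/255, 838/255)

B = (-1391/170, 753/170)
F = (-32, 25)
G = (-1901/255, 838/255)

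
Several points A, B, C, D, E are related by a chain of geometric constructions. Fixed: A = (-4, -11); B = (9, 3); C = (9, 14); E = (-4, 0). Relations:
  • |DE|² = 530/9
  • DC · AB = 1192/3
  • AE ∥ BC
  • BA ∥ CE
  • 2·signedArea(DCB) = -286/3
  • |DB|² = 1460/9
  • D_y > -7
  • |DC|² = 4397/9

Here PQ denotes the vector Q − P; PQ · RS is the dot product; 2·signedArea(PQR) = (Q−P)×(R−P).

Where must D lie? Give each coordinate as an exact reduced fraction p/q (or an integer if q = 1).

1. D_x = 1/3  [2·signedArea(DCB) = -286/3 ∩ DC · AB = 1192/3]
2. D_y = -19/3  [2·signedArea(DCB) = -286/3 ∩ DC · AB = 1192/3]
   → D = (1/3, -19/3)

D = (1/3, -19/3)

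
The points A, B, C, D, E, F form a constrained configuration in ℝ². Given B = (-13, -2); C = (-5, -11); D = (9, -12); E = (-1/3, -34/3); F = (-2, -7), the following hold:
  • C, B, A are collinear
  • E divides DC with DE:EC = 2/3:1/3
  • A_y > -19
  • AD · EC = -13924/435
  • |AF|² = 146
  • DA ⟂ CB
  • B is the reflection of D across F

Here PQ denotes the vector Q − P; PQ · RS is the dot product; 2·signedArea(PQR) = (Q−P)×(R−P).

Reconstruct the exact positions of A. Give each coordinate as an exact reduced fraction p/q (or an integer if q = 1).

A = (243/145, -2684/145)

1. A_x = 243/145  [C, B, A are collinear ∩ DA ⟂ CB]
2. A_y = -2684/145  [C, B, A are collinear ∩ DA ⟂ CB]
   → A = (243/145, -2684/145)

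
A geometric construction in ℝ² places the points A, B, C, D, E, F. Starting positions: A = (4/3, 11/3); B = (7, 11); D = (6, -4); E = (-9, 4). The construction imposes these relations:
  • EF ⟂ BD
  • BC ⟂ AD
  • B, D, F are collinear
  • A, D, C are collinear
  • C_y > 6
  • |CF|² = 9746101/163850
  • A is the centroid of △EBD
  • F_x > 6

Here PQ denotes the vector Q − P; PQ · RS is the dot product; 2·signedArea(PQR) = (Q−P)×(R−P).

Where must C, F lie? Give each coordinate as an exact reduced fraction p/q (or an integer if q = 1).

1. C_x = -284/725  [A, D, C are collinear ∩ BC ⟂ AD]
2. C_y = 4713/725  [A, D, C are collinear ∩ BC ⟂ AD]
   → C = (-284/725, 4713/725)
3. F_x = 1461/226  [B, D, F are collinear ∩ EF ⟂ BD]
4. F_y = 671/226  [B, D, F are collinear ∩ EF ⟂ BD]
   → F = (1461/226, 671/226)

C = (-284/725, 4713/725)
F = (1461/226, 671/226)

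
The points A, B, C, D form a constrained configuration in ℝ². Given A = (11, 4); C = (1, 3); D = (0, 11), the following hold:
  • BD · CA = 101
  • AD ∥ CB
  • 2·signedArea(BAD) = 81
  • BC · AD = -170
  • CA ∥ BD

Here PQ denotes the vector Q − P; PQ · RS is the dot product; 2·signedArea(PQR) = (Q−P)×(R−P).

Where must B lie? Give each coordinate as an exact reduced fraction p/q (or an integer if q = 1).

1. B_x = -10  [CA ∥ BD ∩ AD ∥ CB]
2. B_y = 10  [CA ∥ BD ∩ AD ∥ CB]
   → B = (-10, 10)

B = (-10, 10)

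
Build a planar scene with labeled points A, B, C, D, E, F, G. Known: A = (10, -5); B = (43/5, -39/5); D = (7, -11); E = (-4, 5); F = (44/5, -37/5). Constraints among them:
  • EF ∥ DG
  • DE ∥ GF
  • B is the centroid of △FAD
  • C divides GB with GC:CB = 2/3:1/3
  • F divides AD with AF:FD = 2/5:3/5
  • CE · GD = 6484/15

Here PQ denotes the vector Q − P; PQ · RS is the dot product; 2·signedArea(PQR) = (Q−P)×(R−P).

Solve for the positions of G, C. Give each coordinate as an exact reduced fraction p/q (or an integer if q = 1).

1. G_x = 99/5  [DE ∥ GF ∩ EF ∥ DG]
2. G_y = -117/5  [DE ∥ GF ∩ EF ∥ DG]
   → G = (99/5, -117/5)
3. C_x = 37/3  [C divides GB with GC:CB = 2/3:1/3]
4. C_y = -13  [C divides GB with GC:CB = 2/3:1/3]
   → C = (37/3, -13)

C = (37/3, -13)
G = (99/5, -117/5)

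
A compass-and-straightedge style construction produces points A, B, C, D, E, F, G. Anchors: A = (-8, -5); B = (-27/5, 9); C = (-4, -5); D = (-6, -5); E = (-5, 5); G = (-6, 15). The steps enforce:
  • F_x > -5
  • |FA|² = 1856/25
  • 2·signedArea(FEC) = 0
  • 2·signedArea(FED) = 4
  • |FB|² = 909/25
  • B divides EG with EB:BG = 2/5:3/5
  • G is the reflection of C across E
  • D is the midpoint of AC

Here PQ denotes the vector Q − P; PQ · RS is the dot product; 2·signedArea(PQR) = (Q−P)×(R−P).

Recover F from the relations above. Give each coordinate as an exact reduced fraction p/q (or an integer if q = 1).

F = (-24/5, 3)

1. F_x = -24/5  [2·signedArea(FEC) = 0 ∩ 2·signedArea(FED) = 4]
2. F_y = 3  [2·signedArea(FEC) = 0 ∩ 2·signedArea(FED) = 4]
   → F = (-24/5, 3)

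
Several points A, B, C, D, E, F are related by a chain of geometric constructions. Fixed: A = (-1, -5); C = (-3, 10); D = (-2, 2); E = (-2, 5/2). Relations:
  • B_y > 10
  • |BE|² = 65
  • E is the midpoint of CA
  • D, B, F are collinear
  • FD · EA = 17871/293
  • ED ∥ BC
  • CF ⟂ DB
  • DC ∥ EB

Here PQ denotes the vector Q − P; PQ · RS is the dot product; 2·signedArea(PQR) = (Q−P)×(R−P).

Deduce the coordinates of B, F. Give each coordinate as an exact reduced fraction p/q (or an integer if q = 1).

B = (-3, 21/2)
F = (-862/293, 2932/293)

1. B_x = -3  [ED ∥ BC ∩ DC ∥ EB]
2. B_y = 21/2  [ED ∥ BC ∩ DC ∥ EB]
   → B = (-3, 21/2)
3. F_x = -862/293  [D, B, F are collinear ∩ CF ⟂ DB]
4. F_y = 2932/293  [D, B, F are collinear ∩ CF ⟂ DB]
   → F = (-862/293, 2932/293)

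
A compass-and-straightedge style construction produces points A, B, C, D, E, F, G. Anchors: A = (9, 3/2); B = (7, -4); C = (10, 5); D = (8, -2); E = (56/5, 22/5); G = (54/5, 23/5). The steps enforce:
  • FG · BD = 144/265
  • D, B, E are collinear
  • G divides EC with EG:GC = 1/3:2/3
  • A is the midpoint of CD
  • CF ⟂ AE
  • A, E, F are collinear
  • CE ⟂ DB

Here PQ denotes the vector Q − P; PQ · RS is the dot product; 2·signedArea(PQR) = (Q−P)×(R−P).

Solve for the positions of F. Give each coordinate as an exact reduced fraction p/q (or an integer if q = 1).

1. F_x = 14642/1325  [A, E, F are collinear ∩ CF ⟂ AE]
2. F_y = 5569/1325  [A, E, F are collinear ∩ CF ⟂ AE]
   → F = (14642/1325, 5569/1325)

F = (14642/1325, 5569/1325)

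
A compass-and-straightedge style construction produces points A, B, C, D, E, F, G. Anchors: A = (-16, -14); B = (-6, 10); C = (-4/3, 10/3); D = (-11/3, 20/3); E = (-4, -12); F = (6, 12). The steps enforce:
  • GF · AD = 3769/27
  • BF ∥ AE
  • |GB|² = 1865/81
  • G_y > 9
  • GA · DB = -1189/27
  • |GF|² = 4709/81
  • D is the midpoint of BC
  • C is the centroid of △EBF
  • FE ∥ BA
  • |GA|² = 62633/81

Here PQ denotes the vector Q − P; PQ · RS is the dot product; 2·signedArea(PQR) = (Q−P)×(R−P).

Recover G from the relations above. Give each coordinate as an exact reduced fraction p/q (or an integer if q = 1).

G = (-11/9, 86/9)

1. G_x = -11/9  [GF · AD = 3769/27 ∩ GA · DB = -1189/27]
2. G_y = 86/9  [GF · AD = 3769/27 ∩ GA · DB = -1189/27]
   → G = (-11/9, 86/9)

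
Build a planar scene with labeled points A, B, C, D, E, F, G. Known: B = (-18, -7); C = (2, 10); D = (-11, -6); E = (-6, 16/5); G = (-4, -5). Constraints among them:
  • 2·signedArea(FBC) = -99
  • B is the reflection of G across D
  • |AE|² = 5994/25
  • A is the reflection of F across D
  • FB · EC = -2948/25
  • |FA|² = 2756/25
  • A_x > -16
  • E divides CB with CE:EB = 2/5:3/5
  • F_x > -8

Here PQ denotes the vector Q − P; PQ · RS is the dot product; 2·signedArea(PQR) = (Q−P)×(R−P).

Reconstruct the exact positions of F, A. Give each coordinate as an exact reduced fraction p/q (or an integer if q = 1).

A = (-15, -47/5)
F = (-7, -13/5)

1. F_x = -7  [2·signedArea(FBC) = -99 ∩ FB · EC = -2948/25]
2. F_y = -13/5  [2·signedArea(FBC) = -99 ∩ FB · EC = -2948/25]
   → F = (-7, -13/5)
3. A_x = -15  [A is the reflection of F across D]
4. A_y = -47/5  [A is the reflection of F across D]
   → A = (-15, -47/5)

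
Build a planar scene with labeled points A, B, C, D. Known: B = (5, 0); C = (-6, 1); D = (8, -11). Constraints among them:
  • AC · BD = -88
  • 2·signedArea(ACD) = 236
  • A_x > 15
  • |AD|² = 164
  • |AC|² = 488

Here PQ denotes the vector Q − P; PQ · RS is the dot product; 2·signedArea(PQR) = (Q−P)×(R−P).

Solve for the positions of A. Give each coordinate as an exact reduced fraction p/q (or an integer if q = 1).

A = (16, -1)

1. A_x = 16  [AC · BD = -88 ∩ 2·signedArea(ACD) = 236]
2. A_y = -1  [AC · BD = -88 ∩ 2·signedArea(ACD) = 236]
   → A = (16, -1)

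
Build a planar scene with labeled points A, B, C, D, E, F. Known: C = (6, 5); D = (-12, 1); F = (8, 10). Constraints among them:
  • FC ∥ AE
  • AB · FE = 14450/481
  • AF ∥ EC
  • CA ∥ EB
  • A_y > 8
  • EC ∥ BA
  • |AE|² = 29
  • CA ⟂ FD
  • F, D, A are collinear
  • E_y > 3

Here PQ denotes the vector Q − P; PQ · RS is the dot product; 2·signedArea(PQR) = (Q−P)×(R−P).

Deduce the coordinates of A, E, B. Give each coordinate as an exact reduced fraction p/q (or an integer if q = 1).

1. A_x = 2148/481  [F, D, A are collinear ∩ CA ⟂ FD]
2. A_y = 4045/481  [F, D, A are collinear ∩ CA ⟂ FD]
   → A = (2148/481, 4045/481)
3. E_x = 1186/481  [AF ∥ EC ∩ FC ∥ AE]
4. E_y = 1640/481  [AF ∥ EC ∩ FC ∥ AE]
   → E = (1186/481, 1640/481)
5. B_x = 448/481  [EC ∥ BA ∩ CA ∥ EB]
6. B_y = 3280/481  [EC ∥ BA ∩ CA ∥ EB]
   → B = (448/481, 3280/481)

A = (2148/481, 4045/481)
B = (448/481, 3280/481)
E = (1186/481, 1640/481)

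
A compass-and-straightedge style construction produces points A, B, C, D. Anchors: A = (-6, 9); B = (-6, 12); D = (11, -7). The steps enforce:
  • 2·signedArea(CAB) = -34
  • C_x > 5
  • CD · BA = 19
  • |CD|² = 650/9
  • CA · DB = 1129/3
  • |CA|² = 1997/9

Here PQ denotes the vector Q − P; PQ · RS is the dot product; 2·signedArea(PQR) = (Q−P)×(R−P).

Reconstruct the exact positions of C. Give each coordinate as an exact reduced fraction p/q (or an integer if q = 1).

C = (16/3, -2/3)

1. C_x = 16/3  [CA · DB = 1129/3 ∩ 2·signedArea(CAB) = -34]
2. C_y = -2/3  [CA · DB = 1129/3 ∩ 2·signedArea(CAB) = -34]
   → C = (16/3, -2/3)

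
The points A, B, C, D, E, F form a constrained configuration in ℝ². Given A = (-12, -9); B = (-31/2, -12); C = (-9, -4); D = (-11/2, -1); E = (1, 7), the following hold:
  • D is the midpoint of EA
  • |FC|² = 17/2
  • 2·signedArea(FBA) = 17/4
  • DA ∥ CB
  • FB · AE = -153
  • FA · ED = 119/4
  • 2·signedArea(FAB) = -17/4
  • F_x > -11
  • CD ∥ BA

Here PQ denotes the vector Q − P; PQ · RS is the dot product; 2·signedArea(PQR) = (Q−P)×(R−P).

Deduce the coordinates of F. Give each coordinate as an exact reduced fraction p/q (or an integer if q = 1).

1. F_x = -21/2  [2·signedArea(FBA) = 17/4 ∩ FB · AE = -153]
2. F_y = -13/2  [2·signedArea(FBA) = 17/4 ∩ FB · AE = -153]
   → F = (-21/2, -13/2)

F = (-21/2, -13/2)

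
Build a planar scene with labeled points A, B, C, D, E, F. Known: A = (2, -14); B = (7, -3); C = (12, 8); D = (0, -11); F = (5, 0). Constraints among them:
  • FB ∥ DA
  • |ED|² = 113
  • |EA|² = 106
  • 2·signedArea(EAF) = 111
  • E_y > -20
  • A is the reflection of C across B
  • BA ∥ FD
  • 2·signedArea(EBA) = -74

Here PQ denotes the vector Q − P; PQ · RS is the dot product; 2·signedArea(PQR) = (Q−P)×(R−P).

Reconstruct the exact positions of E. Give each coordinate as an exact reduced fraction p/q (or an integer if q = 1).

1. E_x = -7  [2·signedArea(EAF) = 111 ∩ 2·signedArea(EBA) = -74]
2. E_y = -19  [2·signedArea(EAF) = 111 ∩ 2·signedArea(EBA) = -74]
   → E = (-7, -19)

E = (-7, -19)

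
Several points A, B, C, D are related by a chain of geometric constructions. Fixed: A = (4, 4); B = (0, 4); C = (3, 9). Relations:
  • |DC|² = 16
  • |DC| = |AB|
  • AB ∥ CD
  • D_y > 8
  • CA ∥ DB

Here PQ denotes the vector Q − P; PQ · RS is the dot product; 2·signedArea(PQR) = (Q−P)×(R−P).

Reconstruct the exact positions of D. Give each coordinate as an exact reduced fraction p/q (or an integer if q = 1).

1. D_x = -1  [CA ∥ DB ∩ AB ∥ CD]
2. D_y = 9  [CA ∥ DB ∩ AB ∥ CD]
   → D = (-1, 9)

D = (-1, 9)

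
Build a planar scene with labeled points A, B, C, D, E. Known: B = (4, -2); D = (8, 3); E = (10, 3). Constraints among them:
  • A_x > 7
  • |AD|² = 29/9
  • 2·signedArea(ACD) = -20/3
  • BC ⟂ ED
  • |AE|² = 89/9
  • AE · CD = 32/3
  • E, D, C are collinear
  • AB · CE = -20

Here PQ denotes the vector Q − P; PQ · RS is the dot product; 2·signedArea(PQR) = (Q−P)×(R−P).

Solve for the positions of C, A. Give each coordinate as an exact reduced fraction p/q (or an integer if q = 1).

A = (22/3, 4/3)
C = (4, 3)

1. C_x = 4  [E, D, C are collinear ∩ BC ⟂ ED]
2. C_y = 3  [E, D, C are collinear ∩ BC ⟂ ED]
   → C = (4, 3)
3. A_x = 22/3  [2·signedArea(ACD) = -20/3 ∩ AB · CE = -20]
4. A_y = 4/3  [2·signedArea(ACD) = -20/3 ∩ AB · CE = -20]
   → A = (22/3, 4/3)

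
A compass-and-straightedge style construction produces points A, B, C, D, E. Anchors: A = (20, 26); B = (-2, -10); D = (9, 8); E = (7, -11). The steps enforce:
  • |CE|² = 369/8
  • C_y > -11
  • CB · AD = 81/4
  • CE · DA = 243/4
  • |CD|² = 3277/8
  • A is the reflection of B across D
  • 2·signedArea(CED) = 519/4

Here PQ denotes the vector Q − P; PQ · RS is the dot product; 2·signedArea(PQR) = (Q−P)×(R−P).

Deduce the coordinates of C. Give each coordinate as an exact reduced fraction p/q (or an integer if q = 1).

C = (1/4, -41/4)

1. C_x = 1/4  [CE · DA = 243/4 ∩ 2·signedArea(CED) = 519/4]
2. C_y = -41/4  [CE · DA = 243/4 ∩ 2·signedArea(CED) = 519/4]
   → C = (1/4, -41/4)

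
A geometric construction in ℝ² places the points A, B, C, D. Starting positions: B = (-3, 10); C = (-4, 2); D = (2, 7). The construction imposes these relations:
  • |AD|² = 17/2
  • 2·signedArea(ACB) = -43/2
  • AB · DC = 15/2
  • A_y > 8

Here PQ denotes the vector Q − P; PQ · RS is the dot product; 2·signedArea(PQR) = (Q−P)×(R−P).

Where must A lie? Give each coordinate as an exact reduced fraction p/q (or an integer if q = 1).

A = (-1/2, 17/2)

1. A_x = -1/2  [2·signedArea(ACB) = -43/2 ∩ AB · DC = 15/2]
2. A_y = 17/2  [2·signedArea(ACB) = -43/2 ∩ AB · DC = 15/2]
   → A = (-1/2, 17/2)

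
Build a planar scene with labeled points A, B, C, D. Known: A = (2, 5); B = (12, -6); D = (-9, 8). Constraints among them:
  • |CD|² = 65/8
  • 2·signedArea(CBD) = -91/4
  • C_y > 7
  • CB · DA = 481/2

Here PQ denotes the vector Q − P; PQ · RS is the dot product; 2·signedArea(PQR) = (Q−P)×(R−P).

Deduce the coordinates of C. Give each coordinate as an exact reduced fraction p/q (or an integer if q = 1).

C = (-25/4, 29/4)

1. C_x = -25/4  [2·signedArea(CBD) = -91/4 ∩ CB · DA = 481/2]
2. C_y = 29/4  [2·signedArea(CBD) = -91/4 ∩ CB · DA = 481/2]
   → C = (-25/4, 29/4)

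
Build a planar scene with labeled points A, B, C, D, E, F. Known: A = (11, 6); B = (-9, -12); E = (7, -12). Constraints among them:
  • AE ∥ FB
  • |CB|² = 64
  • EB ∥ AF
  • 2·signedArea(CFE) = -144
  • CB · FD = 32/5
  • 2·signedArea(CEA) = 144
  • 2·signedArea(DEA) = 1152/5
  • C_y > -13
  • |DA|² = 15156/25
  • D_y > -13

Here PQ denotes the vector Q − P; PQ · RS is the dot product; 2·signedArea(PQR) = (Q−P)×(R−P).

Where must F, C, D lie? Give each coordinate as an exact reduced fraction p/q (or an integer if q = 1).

C = (-1, -12)
D = (-29/5, -12)
F = (-5, 6)

1. F_x = -5  [AE ∥ FB ∩ EB ∥ AF]
2. F_y = 6  [AE ∥ FB ∩ EB ∥ AF]
   → F = (-5, 6)
3. C_x = -1  [2·signedArea(CEA) = 144 ∩ 2·signedArea(CFE) = -144]
4. C_y = -12  [2·signedArea(CEA) = 144 ∩ 2·signedArea(CFE) = -144]
   → C = (-1, -12)
5. D_x = -29/5  [2·signedArea(DEA) = 1152/5 ∩ CB · FD = 32/5]
6. D_y = -12  [2·signedArea(DEA) = 1152/5 ∩ CB · FD = 32/5]
   → D = (-29/5, -12)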